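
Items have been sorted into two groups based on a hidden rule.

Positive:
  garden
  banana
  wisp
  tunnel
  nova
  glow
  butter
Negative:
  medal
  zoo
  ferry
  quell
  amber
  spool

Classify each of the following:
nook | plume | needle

Positive, Negative, Positive

All 'Positive' examples share one property — even length — and every 'Negative' example lacks it.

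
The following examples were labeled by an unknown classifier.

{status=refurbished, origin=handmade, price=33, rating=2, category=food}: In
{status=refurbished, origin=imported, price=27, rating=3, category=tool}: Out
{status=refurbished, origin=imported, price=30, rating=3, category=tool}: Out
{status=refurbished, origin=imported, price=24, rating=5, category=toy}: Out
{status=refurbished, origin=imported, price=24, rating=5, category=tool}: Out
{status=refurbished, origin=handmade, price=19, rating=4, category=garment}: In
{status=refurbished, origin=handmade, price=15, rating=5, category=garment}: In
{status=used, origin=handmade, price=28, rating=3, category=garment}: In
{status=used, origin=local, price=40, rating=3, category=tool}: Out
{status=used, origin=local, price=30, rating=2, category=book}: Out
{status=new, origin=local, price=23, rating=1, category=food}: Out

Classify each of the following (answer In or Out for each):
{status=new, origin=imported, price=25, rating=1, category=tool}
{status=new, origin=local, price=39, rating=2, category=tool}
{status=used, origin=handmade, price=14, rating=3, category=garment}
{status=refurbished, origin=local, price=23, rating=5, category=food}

Out, Out, In, Out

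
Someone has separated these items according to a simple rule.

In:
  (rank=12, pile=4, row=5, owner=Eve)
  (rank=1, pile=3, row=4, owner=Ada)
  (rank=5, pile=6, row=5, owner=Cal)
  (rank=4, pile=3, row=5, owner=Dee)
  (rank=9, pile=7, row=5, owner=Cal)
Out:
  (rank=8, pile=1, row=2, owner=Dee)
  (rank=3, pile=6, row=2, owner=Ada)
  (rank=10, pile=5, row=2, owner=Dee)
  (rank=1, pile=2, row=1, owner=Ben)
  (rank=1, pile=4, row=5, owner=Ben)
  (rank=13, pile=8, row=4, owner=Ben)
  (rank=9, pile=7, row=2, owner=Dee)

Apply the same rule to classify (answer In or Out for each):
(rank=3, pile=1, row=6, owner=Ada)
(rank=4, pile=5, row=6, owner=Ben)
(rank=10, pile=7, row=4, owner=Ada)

In, Out, In

The simplest hypothesis consistent with all the labels is: owner is not Ben AND row ≥ 4.
In: (rank=3, pile=1, row=6, owner=Ada), since owner is Ada, row = 6. Out: (rank=4, pile=5, row=6, owner=Ben), since owner is Ben, row = 6. In: (rank=10, pile=7, row=4, owner=Ada), since owner is Ada, row = 4.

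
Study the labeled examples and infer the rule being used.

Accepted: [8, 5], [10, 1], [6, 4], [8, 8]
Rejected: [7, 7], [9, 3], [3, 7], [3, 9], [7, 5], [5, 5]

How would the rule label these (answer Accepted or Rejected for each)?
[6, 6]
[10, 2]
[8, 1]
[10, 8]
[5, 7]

The common property of the 'Accepted' items is: first is even. No 'Rejected' item has it.
[6, 6]: Accepted (first 6).
[10, 2]: Accepted (first 10).
[8, 1]: Accepted (first 8).
[10, 8]: Accepted (first 10).
[5, 7]: Rejected (first 5).

Accepted, Accepted, Accepted, Accepted, Rejected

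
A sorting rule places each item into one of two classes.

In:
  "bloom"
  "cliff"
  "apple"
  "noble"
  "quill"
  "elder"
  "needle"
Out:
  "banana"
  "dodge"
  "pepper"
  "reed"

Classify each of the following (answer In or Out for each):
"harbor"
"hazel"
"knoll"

Out, In, In

The rule appears to be: contains 'l'.
"harbor" — no 'l', hence Out. "hazel" — has 'l', hence In. "knoll" — has 'l', hence In.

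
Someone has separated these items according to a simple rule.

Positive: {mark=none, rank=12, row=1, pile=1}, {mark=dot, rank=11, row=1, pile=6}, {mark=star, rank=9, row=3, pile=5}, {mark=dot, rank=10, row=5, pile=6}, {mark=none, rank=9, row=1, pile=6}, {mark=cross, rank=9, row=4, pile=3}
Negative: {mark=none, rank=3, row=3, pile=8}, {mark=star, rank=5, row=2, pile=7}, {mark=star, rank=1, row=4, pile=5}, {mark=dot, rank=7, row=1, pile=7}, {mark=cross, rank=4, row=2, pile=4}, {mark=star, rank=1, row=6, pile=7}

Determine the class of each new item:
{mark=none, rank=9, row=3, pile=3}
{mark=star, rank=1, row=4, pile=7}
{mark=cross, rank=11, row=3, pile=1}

Positive, Negative, Positive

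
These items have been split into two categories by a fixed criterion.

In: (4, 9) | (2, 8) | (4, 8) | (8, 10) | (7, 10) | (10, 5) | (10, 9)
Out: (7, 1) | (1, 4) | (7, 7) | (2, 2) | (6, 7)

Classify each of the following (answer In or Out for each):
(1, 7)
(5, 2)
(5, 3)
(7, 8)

Out, Out, Out, In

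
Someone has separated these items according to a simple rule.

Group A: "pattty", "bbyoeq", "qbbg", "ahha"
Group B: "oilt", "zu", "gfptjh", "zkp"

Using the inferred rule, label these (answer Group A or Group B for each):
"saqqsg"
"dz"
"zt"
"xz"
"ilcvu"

Group A, Group B, Group B, Group B, Group B

A rule that fits every label: has a double letter — true of each 'Group A' example, false of each 'Group B' one.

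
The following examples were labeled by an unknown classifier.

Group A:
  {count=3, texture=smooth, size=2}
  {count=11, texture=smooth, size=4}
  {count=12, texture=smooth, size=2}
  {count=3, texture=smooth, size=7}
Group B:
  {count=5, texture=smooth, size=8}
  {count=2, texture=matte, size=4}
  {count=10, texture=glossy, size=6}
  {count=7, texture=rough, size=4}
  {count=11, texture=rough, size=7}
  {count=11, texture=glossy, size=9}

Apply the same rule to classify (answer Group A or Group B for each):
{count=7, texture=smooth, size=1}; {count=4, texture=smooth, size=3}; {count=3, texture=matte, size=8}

Group A, Group A, Group B

The pattern is that an item is 'Group A' exactly when: texture is smooth AND size ≤ 7.
{count=7, texture=smooth, size=1}: Group A (texture is smooth, size = 1). {count=4, texture=smooth, size=3}: Group A (texture is smooth, size = 3). {count=3, texture=matte, size=8}: Group B (texture is matte, size = 8).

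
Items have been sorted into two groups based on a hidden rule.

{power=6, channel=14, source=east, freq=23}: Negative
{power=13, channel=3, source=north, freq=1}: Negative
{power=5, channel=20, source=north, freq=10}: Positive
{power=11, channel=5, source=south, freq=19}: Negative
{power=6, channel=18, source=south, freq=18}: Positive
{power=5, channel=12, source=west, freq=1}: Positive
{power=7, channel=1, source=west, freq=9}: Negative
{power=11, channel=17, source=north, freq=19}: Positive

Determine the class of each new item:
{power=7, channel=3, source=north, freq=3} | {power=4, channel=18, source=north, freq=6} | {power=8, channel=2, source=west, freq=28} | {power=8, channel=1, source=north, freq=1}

Negative, Positive, Negative, Negative

'Positive' ⟺ channel ≥ 12 AND freq ≤ 19.
Negative: {power=7, channel=3, source=north, freq=3}, since channel = 3, freq = 3.
Positive: {power=4, channel=18, source=north, freq=6}, since channel = 18, freq = 6.
Negative: {power=8, channel=2, source=west, freq=28}, since channel = 2, freq = 28.
Negative: {power=8, channel=1, source=north, freq=1}, since channel = 1, freq = 1.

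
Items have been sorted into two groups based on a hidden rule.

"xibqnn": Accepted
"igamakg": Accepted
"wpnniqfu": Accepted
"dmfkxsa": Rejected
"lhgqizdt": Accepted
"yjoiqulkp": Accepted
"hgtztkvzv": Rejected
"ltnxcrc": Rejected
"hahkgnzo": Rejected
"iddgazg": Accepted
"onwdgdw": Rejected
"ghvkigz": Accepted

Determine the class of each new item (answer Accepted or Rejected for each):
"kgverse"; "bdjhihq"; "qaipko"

Rejected, Accepted, Accepted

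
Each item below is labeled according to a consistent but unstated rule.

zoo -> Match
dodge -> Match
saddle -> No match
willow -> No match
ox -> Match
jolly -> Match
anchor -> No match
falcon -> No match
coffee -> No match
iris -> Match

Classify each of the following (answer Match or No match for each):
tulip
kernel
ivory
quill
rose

Match, No match, Match, Match, Match

Every 'Match' example satisfies: length ≤ 5. None of the 'No match' examples do.
tulip: Match (length 5). kernel: No match (length 6). ivory: Match (length 5). quill: Match (length 5). rose: Match (length 4).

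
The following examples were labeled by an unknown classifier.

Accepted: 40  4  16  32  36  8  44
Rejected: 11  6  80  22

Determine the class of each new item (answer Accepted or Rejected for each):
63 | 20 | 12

Rejected, Accepted, Accepted

A rule that fits every label: multiple of 4 AND at most 44 — true of each 'Accepted' example, false of each 'Rejected' one.
63: Rejected (63 = 4·15 + 3, 63 > 44). 20: Accepted (20 = 4·5, 20 ≤ 44). 12: Accepted (12 = 4·3, 12 ≤ 44).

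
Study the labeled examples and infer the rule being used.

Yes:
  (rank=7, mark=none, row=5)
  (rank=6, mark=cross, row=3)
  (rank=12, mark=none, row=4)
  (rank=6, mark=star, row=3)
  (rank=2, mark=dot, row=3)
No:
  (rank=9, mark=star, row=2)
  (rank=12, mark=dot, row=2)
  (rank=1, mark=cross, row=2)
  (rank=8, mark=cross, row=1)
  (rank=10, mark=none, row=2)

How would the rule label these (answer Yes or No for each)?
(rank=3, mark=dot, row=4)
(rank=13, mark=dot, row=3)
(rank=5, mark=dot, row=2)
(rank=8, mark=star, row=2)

Every 'Yes' example satisfies: row ≥ 3. None of the 'No' examples do.
Yes: (rank=3, mark=dot, row=4), since row = 4. Yes: (rank=13, mark=dot, row=3), since row = 3. No: (rank=5, mark=dot, row=2), since row = 2. No: (rank=8, mark=star, row=2), since row = 2.

Yes, Yes, No, No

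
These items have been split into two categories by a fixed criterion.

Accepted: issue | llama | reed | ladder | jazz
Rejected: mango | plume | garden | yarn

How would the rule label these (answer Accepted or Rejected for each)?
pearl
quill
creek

All 'Accepted' examples share one property — has a double letter — and every 'Rejected' example lacks it.
Rejected: pearl, since no doubled letter.
Accepted: quill, since 'll' doubled.
Accepted: creek, since 'ee' doubled.

Rejected, Accepted, Accepted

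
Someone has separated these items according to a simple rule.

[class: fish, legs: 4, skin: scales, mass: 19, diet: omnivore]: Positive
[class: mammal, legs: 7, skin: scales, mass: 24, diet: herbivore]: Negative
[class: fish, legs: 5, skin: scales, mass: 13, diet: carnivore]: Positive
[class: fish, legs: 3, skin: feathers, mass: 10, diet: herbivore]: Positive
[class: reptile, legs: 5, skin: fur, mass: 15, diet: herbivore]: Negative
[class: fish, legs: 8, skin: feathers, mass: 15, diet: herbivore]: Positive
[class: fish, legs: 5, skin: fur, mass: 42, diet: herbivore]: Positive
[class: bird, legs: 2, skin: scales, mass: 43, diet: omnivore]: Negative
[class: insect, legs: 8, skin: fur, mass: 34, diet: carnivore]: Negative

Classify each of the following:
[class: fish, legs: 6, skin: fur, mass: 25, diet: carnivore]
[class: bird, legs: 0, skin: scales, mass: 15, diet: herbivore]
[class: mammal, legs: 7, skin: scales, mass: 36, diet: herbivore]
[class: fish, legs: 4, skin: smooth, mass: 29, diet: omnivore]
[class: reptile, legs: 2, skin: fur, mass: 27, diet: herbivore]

Positive, Negative, Negative, Positive, Negative

'Positive' ⟺ class is fish.
Positive: [class: fish, legs: 6, skin: fur, mass: 25, diet: carnivore], since class is fish.
Negative: [class: bird, legs: 0, skin: scales, mass: 15, diet: herbivore], since class is bird.
Negative: [class: mammal, legs: 7, skin: scales, mass: 36, diet: herbivore], since class is mammal.
Positive: [class: fish, legs: 4, skin: smooth, mass: 29, diet: omnivore], since class is fish.
Negative: [class: reptile, legs: 2, skin: fur, mass: 27, diet: herbivore], since class is reptile.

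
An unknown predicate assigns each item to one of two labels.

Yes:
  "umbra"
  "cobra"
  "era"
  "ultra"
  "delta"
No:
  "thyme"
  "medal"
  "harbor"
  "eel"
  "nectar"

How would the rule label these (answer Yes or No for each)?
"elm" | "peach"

No, No

Rule: ends with 'a'. This holds for each 'Yes' example and fails for each 'No' one.
"elm": ends with 'm' — does not satisfy this, so No.
"peach": ends with 'h' — does not satisfy this, so No.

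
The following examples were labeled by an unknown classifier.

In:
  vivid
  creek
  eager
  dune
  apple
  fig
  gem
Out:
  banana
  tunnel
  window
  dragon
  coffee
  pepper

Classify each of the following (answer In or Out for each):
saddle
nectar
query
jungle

'In' ⟺ length ≤ 5.
saddle: length 6 — does not satisfy this, so Out. nectar: length 6 — does not satisfy this, so Out. query: length 5 — qualifies, so In. jungle: length 6 — does not satisfy this, so Out.

Out, Out, In, Out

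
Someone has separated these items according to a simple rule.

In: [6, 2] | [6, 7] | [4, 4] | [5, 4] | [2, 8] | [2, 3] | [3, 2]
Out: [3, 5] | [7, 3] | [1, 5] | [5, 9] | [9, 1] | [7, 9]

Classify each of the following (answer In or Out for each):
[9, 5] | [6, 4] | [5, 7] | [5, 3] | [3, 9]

Out, In, Out, Out, Out

All 'In' examples share one property — product is even — and every 'Out' example lacks it.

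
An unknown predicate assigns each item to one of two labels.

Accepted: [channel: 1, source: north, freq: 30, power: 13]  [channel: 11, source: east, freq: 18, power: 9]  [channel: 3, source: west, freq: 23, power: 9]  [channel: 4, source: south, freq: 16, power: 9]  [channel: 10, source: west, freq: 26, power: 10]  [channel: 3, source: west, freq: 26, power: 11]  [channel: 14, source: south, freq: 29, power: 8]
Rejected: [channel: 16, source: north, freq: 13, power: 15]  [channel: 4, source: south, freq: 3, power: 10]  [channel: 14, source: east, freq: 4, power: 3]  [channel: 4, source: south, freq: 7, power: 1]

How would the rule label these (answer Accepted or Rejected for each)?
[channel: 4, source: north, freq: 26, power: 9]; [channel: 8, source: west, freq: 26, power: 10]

The common property of the 'Accepted' items is: freq ≥ 16. No 'Rejected' item has it.
[channel: 4, source: north, freq: 26, power: 9]: freq = 26, satisfies this → Accepted. [channel: 8, source: west, freq: 26, power: 10]: freq = 26, satisfies this → Accepted.

Accepted, Accepted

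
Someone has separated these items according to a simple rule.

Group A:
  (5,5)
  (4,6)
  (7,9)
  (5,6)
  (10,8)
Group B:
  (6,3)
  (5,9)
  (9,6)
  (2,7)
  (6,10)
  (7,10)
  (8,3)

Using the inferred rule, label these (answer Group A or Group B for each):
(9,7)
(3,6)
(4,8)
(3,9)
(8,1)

Group A, Group B, Group B, Group B, Group B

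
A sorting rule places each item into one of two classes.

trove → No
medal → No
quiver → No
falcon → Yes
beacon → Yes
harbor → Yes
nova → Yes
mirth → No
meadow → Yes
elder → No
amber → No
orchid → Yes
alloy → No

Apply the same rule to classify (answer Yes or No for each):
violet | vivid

Yes, No

The distinguishing property — even length AND contains 'o' — holds for all the 'Yes' cases and none of the 'No' cases.
violet — length 6, has 'o', hence Yes.
vivid — length 5, no 'o', hence No.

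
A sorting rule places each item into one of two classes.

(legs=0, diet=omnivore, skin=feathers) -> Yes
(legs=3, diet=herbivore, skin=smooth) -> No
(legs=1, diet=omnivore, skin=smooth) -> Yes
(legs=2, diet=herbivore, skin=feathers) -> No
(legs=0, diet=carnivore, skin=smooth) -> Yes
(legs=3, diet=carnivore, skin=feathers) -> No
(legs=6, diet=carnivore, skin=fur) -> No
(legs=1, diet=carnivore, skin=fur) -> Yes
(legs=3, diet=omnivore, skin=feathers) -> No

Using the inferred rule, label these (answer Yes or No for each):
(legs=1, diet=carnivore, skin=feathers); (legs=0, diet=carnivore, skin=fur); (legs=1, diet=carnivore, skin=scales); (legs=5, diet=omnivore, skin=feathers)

Yes, Yes, Yes, No

'Yes' ⟺ legs ≤ 1.
(legs=1, diet=carnivore, skin=feathers) → legs = 1 → Yes.
(legs=0, diet=carnivore, skin=fur) → legs = 0 → Yes.
(legs=1, diet=carnivore, skin=scales) → legs = 1 → Yes.
(legs=5, diet=omnivore, skin=feathers) → legs = 5 → No.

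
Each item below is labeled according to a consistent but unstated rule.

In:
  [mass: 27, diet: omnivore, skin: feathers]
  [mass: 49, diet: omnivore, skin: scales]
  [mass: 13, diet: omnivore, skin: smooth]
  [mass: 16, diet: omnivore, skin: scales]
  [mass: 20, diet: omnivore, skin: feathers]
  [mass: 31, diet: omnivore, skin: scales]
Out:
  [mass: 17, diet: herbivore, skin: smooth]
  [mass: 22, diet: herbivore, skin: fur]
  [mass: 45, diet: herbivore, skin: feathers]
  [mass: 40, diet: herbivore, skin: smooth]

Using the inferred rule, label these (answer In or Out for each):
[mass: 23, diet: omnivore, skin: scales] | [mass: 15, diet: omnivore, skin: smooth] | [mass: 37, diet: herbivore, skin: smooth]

In, In, Out

A rule that fits every label: diet is omnivore — true of each 'In' example, false of each 'Out' one.
[mass: 23, diet: omnivore, skin: scales]: In (diet is omnivore). [mass: 15, diet: omnivore, skin: smooth]: In (diet is omnivore). [mass: 37, diet: herbivore, skin: smooth]: Out (diet is herbivore).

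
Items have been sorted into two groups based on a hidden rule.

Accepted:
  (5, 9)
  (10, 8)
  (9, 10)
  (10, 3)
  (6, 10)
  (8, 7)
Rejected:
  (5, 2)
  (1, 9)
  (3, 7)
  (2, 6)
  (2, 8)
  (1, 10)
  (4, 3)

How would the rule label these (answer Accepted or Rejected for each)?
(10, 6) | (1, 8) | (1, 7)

Accepted, Rejected, Rejected

The classifier is using: sum ≥ 13.
(10, 6): 10+6 = 16 — checks out, so Accepted. (1, 8): 1+8 = 9 — does not pass, so Rejected. (1, 7): 1+7 = 8 — does not pass, so Rejected.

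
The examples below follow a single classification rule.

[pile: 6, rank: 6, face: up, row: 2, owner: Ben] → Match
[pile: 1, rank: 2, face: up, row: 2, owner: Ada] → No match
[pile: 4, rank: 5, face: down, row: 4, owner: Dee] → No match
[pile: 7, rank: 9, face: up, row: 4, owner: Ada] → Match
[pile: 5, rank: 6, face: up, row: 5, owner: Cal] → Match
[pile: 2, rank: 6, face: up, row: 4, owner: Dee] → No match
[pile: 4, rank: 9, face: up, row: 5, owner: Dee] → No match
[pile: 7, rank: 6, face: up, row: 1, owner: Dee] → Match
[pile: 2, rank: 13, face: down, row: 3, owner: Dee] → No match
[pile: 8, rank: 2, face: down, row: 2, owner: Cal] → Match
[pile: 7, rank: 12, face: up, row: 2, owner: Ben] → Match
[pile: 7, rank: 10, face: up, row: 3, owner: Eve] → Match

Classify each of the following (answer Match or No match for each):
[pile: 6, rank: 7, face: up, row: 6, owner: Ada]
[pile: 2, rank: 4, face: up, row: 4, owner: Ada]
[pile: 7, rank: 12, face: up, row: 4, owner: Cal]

Match, No match, Match

'Match' ⟺ pile ≥ 5.
[pile: 6, rank: 7, face: up, row: 6, owner: Ada]: Match (pile = 6). [pile: 2, rank: 4, face: up, row: 4, owner: Ada]: No match (pile = 2). [pile: 7, rank: 12, face: up, row: 4, owner: Cal]: Match (pile = 7).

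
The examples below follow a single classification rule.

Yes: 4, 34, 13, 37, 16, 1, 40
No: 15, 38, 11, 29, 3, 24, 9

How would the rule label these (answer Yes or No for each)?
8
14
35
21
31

No, No, No, No, Yes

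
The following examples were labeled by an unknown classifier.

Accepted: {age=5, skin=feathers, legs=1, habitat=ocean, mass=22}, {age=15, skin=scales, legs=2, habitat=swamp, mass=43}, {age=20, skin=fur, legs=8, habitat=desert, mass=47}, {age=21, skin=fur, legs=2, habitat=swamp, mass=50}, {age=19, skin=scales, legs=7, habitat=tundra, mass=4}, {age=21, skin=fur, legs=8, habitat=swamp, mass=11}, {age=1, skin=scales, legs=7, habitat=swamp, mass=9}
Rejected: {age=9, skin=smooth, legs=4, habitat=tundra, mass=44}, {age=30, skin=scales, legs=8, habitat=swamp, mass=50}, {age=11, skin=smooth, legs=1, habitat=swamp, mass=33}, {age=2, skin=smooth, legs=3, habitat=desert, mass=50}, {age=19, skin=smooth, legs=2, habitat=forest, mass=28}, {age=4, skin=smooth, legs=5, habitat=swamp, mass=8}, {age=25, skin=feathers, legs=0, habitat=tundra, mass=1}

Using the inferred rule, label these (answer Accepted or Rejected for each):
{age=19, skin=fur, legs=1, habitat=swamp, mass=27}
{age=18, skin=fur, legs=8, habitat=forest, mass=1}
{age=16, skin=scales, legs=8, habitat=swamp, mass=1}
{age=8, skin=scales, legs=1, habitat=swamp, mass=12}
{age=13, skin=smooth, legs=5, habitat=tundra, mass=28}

The distinguishing property — skin is not smooth AND age ≤ 21 — holds for all the 'Accepted' cases and none of the 'Rejected' cases.

Accepted, Accepted, Accepted, Accepted, Rejected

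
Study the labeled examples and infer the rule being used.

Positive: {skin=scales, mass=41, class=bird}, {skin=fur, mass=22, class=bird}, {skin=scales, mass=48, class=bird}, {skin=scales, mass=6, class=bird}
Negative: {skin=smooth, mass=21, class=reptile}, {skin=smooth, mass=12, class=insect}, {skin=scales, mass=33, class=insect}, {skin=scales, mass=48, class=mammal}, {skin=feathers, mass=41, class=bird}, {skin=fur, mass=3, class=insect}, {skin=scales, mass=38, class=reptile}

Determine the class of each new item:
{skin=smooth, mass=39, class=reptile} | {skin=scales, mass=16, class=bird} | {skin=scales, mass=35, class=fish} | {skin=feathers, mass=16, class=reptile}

All 'Positive' examples share one property — class is bird AND skin is not feathers — and every 'Negative' example lacks it.
{skin=smooth, mass=39, class=reptile}: class is reptile, skin is smooth — fails the rule, so Negative. {skin=scales, mass=16, class=bird}: class is bird, skin is scales — has this property, so Positive. {skin=scales, mass=35, class=fish}: class is fish, skin is scales — fails the rule, so Negative. {skin=feathers, mass=16, class=reptile}: class is reptile, skin is feathers — fails the rule, so Negative.

Negative, Positive, Negative, Negative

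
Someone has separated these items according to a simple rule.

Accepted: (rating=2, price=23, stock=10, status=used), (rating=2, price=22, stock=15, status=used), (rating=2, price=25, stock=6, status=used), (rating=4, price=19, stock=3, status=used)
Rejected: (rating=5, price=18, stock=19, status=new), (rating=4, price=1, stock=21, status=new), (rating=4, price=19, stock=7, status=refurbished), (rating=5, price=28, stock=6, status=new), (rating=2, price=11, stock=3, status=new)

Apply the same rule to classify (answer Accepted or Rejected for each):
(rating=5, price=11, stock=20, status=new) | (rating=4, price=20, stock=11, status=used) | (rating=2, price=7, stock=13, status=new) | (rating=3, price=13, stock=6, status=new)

Rejected, Accepted, Rejected, Rejected

Checking candidate rules against both groups, what survives is: status is used.
(rating=5, price=11, stock=20, status=new) → status is new → Rejected. (rating=4, price=20, stock=11, status=used) → status is used → Accepted. (rating=2, price=7, stock=13, status=new) → status is new → Rejected. (rating=3, price=13, stock=6, status=new) → status is new → Rejected.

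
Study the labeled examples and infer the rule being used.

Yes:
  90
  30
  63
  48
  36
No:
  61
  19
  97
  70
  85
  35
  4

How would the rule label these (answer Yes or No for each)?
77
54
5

'Yes' ⟺ multiple of 3.
No: 77, since 77 = 3·25 + 2. Yes: 54, since 54 = 3·18. No: 5, since 5 = 3·1 + 2.

No, Yes, No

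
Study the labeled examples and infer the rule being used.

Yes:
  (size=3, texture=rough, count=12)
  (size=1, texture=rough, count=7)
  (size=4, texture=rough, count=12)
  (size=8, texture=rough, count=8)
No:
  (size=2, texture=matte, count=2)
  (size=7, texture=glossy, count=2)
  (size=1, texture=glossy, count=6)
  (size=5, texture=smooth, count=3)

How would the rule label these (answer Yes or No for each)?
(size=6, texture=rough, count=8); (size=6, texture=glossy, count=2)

Yes, No

The classifier is using: texture is rough.
(size=6, texture=rough, count=8) — texture is rough, hence Yes.
(size=6, texture=glossy, count=2) — texture is glossy, hence No.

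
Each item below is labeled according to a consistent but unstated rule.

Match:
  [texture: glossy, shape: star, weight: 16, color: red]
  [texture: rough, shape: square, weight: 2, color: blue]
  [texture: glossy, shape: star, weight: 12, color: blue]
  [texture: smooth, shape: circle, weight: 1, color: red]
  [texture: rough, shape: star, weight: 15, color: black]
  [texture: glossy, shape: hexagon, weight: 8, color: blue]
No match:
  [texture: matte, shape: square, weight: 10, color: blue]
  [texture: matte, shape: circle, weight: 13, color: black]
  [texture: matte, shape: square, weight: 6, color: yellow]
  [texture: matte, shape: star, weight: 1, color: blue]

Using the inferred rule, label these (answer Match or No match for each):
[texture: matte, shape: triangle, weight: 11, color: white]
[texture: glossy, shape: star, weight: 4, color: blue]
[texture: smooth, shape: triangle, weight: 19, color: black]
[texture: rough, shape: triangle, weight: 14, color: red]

The pattern is that an item is 'Match' exactly when: texture is not matte.

No match, Match, Match, Match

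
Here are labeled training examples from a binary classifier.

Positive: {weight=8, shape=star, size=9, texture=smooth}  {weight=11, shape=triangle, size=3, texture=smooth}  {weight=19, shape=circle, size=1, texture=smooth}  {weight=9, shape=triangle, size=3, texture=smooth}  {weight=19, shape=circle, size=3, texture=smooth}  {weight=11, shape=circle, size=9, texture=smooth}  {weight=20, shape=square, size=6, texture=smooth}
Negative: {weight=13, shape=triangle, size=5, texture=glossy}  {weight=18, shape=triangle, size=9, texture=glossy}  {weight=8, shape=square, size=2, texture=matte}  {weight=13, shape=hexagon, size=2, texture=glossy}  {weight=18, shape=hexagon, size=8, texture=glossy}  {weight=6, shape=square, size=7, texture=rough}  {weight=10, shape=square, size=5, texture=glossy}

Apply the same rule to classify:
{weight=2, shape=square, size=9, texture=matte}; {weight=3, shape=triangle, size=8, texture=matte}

The distinguishing property — texture is smooth — holds for all the 'Positive' cases and none of the 'Negative' cases.
{weight=2, shape=square, size=9, texture=matte} → texture is matte → Negative. {weight=3, shape=triangle, size=8, texture=matte} → texture is matte → Negative.

Negative, Negative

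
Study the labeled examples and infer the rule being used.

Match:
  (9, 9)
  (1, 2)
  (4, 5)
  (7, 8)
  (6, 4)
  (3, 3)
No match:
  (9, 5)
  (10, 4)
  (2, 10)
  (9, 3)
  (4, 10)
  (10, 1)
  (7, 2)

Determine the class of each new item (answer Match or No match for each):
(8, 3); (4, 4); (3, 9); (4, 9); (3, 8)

The common property of the 'Match' items is: |first − second| ≤ 2. No 'No match' item has it.
(8, 3) → |8−3| = 5 → No match. (4, 4) → |4−4| = 0 → Match. (3, 9) → |3−9| = 6 → No match. (4, 9) → |4−9| = 5 → No match. (3, 8) → |3−8| = 5 → No match.

No match, Match, No match, No match, No match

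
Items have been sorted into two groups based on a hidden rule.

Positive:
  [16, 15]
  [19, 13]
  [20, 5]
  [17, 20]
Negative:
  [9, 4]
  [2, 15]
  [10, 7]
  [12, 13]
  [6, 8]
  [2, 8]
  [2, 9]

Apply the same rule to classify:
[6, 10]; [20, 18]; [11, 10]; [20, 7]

Negative, Positive, Negative, Positive

The rule appears to be: first ≥ 13.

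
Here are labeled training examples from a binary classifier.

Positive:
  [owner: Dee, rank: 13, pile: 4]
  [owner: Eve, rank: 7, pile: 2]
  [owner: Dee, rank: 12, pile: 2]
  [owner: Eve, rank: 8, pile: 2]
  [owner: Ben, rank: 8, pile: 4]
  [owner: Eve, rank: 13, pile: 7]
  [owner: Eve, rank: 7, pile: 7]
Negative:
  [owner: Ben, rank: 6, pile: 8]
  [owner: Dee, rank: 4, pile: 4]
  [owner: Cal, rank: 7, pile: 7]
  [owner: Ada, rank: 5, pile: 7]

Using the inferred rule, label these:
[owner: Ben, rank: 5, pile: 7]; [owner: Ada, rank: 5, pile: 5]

The rule appears to be: owner is Eve OR rank ≥ 8.

Negative, Negative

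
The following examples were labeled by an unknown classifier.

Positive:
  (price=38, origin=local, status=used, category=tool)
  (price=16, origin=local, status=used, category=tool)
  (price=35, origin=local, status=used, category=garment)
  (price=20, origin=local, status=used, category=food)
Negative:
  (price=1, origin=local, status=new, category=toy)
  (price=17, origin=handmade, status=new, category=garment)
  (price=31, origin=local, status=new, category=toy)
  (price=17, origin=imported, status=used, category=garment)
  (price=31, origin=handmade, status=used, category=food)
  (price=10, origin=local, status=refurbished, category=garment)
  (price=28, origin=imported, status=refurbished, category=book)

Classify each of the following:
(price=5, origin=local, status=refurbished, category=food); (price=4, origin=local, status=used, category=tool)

Rule: status is used AND origin is local. This holds for each 'Positive' example and fails for each 'Negative' one.
(price=5, origin=local, status=refurbished, category=food) → status is refurbished, origin is local → Negative. (price=4, origin=local, status=used, category=tool) → status is used, origin is local → Positive.

Negative, Positive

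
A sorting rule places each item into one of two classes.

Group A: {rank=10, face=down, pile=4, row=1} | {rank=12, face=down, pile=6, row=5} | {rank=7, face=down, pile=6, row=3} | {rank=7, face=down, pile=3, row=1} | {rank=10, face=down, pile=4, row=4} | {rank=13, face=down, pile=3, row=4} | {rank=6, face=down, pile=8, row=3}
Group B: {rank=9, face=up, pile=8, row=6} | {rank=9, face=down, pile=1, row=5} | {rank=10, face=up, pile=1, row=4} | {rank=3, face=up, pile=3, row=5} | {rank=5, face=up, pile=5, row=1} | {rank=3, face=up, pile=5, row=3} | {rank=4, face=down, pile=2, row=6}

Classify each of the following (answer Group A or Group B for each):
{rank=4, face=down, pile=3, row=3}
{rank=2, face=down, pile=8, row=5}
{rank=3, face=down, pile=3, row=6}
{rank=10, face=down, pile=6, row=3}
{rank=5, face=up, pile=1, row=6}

A rule that fits every label: face is down AND pile ≥ 3 — true of each 'Group A' example, false of each 'Group B' one.
{rank=4, face=down, pile=3, row=3}: face is down, pile = 3, satisfies this → Group A. {rank=2, face=down, pile=8, row=5}: face is down, pile = 8, satisfies this → Group A. {rank=3, face=down, pile=3, row=6}: face is down, pile = 3, satisfies this → Group A. {rank=10, face=down, pile=6, row=3}: face is down, pile = 6, satisfies this → Group A. {rank=5, face=up, pile=1, row=6}: face is up, pile = 1, fails this test → Group B.

Group A, Group A, Group A, Group A, Group B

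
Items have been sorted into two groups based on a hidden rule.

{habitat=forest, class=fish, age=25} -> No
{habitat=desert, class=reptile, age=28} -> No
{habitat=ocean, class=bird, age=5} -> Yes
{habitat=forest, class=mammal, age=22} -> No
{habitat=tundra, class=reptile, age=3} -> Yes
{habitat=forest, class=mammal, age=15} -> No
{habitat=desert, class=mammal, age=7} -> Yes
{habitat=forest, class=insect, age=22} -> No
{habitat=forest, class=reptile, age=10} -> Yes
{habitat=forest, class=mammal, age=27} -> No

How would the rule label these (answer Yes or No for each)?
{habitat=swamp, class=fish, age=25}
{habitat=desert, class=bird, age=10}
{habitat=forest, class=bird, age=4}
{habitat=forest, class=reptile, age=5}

No, Yes, Yes, Yes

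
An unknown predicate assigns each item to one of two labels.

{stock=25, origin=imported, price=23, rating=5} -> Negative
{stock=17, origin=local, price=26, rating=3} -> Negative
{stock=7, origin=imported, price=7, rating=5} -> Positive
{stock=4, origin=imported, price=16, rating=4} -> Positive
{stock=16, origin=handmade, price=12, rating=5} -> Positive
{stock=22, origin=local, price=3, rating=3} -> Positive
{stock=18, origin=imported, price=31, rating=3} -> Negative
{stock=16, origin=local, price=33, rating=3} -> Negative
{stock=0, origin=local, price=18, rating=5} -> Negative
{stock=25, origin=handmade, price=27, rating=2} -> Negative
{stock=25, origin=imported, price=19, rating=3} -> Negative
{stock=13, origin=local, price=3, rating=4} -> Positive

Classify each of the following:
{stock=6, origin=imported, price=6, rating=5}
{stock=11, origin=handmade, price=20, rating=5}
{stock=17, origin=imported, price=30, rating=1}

The pattern is that an item is 'Positive' exactly when: price ≤ 16.
Positive: {stock=6, origin=imported, price=6, rating=5}, since price = 6.
Negative: {stock=11, origin=handmade, price=20, rating=5}, since price = 20.
Negative: {stock=17, origin=imported, price=30, rating=1}, since price = 30.

Positive, Negative, Negative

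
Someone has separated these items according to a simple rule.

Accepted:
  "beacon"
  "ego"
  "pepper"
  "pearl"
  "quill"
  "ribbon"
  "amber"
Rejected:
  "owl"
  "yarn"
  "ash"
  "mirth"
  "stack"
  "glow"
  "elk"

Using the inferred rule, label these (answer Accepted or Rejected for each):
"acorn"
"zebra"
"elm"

The pattern is that an item is 'Accepted' exactly when: has ≥ 2 vowels.
"acorn": 2 vowels, meets the rule → Accepted. "zebra": 2 vowels, meets the rule → Accepted. "elm": 1 vowel, fails this test → Rejected.

Accepted, Accepted, Rejected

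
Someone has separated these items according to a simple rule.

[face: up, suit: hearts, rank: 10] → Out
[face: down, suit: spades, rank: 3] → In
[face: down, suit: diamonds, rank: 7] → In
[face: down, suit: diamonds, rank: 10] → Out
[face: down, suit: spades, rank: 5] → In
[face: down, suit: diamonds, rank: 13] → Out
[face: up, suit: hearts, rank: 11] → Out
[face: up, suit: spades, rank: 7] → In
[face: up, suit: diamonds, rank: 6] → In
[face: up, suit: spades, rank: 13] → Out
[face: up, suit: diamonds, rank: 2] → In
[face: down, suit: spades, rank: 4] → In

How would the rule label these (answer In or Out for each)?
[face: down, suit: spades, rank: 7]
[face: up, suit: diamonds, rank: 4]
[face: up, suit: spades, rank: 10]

In, In, Out

The common property of the 'In' items is: rank ≤ 7. No 'Out' item has it.
[face: down, suit: spades, rank: 7]: rank = 7 — satisfies this, so In.
[face: up, suit: diamonds, rank: 4]: rank = 4 — satisfies this, so In.
[face: up, suit: spades, rank: 10]: rank = 10 — fails this test, so Out.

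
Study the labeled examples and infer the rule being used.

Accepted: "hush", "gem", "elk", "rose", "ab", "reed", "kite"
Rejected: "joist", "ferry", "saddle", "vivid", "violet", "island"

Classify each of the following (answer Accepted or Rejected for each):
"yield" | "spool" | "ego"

Rejected, Rejected, Accepted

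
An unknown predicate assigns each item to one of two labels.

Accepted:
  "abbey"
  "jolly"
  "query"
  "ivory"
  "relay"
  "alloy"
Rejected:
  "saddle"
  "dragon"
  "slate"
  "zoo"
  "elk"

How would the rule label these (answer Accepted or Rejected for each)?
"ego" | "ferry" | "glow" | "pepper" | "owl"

Rejected, Accepted, Rejected, Rejected, Rejected

The classifier is using: contains 'y'.
"ego": Rejected (no 'y'). "ferry": Accepted (has 'y'). "glow": Rejected (no 'y'). "pepper": Rejected (no 'y'). "owl": Rejected (no 'y').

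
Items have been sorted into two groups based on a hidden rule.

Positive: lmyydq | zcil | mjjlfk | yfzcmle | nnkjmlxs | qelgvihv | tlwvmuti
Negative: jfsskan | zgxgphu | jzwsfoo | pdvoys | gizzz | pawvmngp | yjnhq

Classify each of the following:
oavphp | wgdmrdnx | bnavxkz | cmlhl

Negative, Negative, Negative, Positive

A rule that fits every label: contains 'l' — true of each 'Positive' example, false of each 'Negative' one.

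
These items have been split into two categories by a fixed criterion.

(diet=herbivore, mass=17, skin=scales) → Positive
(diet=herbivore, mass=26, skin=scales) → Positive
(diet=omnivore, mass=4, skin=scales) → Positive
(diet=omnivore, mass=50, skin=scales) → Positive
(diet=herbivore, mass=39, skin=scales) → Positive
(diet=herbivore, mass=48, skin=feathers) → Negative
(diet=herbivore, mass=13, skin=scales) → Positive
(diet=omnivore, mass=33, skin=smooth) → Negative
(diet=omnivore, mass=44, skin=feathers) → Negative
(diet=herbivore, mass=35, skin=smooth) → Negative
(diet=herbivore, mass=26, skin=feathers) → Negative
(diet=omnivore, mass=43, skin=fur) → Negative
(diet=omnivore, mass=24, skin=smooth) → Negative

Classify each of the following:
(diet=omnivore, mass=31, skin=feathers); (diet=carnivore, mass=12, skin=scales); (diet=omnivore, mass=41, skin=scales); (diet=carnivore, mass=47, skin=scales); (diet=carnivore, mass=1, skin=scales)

Negative, Positive, Positive, Positive, Positive

The simplest hypothesis consistent with all the labels is: skin is scales.
(diet=omnivore, mass=31, skin=feathers): Negative (skin is feathers).
(diet=carnivore, mass=12, skin=scales): Positive (skin is scales).
(diet=omnivore, mass=41, skin=scales): Positive (skin is scales).
(diet=carnivore, mass=47, skin=scales): Positive (skin is scales).
(diet=carnivore, mass=1, skin=scales): Positive (skin is scales).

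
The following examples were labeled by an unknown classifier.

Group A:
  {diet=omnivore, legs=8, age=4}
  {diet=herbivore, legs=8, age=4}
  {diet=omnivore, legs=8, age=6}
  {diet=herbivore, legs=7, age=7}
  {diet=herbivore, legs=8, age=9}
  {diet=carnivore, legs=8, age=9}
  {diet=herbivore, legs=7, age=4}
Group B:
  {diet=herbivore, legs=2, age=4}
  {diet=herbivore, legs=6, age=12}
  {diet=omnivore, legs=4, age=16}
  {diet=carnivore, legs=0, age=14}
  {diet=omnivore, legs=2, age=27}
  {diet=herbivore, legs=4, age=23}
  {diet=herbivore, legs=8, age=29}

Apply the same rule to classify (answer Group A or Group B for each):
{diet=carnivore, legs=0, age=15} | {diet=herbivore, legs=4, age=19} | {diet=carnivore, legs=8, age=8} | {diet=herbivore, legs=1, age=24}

Group B, Group B, Group A, Group B

The classifier is using: legs ≥ 4 AND age ≤ 9.
Group B: {diet=carnivore, legs=0, age=15}, since legs = 0, age = 15.
Group B: {diet=herbivore, legs=4, age=19}, since legs = 4, age = 19.
Group A: {diet=carnivore, legs=8, age=8}, since legs = 8, age = 8.
Group B: {diet=herbivore, legs=1, age=24}, since legs = 1, age = 24.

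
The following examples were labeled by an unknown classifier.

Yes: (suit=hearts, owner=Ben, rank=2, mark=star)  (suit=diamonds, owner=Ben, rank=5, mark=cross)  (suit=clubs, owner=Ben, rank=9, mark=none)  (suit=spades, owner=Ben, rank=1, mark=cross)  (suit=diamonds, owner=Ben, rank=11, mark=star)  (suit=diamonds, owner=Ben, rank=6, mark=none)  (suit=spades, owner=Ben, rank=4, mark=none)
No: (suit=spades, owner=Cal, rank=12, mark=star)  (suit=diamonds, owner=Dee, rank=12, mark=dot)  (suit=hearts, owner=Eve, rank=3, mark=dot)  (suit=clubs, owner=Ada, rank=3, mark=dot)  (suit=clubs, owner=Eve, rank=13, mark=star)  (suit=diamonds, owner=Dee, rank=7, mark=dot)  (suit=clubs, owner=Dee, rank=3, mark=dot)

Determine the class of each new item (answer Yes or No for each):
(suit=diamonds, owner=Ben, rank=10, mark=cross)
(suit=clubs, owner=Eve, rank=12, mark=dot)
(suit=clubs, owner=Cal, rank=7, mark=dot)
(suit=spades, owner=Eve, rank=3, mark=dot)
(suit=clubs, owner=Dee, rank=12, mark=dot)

Yes, No, No, No, No

The rule appears to be: owner is Ben.
(suit=diamonds, owner=Ben, rank=10, mark=cross): Yes (owner is Ben). (suit=clubs, owner=Eve, rank=12, mark=dot): No (owner is Eve). (suit=clubs, owner=Cal, rank=7, mark=dot): No (owner is Cal). (suit=spades, owner=Eve, rank=3, mark=dot): No (owner is Eve). (suit=clubs, owner=Dee, rank=12, mark=dot): No (owner is Dee).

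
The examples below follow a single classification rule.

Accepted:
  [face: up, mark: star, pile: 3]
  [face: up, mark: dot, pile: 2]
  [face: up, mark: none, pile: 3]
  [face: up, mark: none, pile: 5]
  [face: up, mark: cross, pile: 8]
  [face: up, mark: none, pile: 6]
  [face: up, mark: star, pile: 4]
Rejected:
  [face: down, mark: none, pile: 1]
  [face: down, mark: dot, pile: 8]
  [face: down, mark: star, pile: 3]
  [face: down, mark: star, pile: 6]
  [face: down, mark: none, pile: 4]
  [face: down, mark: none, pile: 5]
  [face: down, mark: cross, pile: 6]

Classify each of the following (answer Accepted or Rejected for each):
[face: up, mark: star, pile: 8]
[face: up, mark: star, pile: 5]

Accepted, Accepted

Comparing the two groups points to one rule — face is up.
[face: up, mark: star, pile: 8]: Accepted (face is up).
[face: up, mark: star, pile: 5]: Accepted (face is up).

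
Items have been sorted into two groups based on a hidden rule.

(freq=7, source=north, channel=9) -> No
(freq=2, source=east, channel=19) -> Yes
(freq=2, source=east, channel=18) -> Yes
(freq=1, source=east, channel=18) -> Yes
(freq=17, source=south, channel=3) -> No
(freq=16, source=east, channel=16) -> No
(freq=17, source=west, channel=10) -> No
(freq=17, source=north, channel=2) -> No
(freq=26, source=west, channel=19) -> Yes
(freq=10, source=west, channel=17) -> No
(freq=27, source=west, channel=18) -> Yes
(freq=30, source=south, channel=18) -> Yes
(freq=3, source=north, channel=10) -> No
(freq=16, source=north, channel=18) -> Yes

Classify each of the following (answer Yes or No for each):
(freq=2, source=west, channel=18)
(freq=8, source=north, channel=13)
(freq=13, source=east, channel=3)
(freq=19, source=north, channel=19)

Yes, No, No, Yes

The rule appears to be: channel ≥ 18.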